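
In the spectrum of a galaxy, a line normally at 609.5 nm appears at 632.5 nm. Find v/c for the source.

λ'/λ₀ = 1.0377 > 1 (redshift), so the source is receding.
λ'/λ₀ = √((1 + β)/(1 − β)) for a receding source ⇒ β = (r² − 1)/(r² + 1) with r = λ'/λ₀.
β = (1.0769 − 1)/(1.0769 + 1) ≈ 0.037.

0.037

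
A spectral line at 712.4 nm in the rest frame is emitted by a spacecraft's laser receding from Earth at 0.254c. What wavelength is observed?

Relativistic Doppler for wavelength: λ' = λ₀ · √((1 + β)/(1 − β)).
λ' = 712.4 × √(1.2540/0.7460) = 712.4 × 1.29652 ≈ 923.6 nm.

923.6 nm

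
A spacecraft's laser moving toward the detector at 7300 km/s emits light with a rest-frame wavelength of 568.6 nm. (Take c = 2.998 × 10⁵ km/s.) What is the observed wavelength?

β = v/c = 7300/299800 = 0.0243.
Relativistic Doppler for wavelength: λ' = λ₀ · √((1 − β)/(1 + β)).
λ' = 568.6 × √(0.9757/1.0243) = 568.6 × 0.97594 ≈ 554.9 nm.

554.9 nm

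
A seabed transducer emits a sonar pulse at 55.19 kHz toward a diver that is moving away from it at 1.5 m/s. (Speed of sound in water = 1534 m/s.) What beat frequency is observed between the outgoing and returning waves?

The diver first receives the wave as a moving observer: f₁ = f₀ · (v − u)/v = 55.19 × (1534 − 1.5)/1534 ≈ 55.1360 kHz.
The reflection then acts as a moving source: f₂ = f₁ · v/(v + u) ≈ 55.0822 kHz.
Equivalently f₂ = f₀ · (v − u)/(v + u).
Beat frequency (with f₀ = 55190 Hz): |f₂ − f₀| = 2u·f₀/(v + u) = 2 × 1.5 × 55190/1535.5 ≈ 108 Hz.

108 Hz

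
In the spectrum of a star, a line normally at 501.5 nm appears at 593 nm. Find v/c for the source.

0.166

λ'/λ₀ = 1.1825 > 1 (redshift), so the source is receding.
λ'/λ₀ = √((1 + β)/(1 − β)) for a receding source ⇒ β = (r² − 1)/(r² + 1) with r = λ'/λ₀.
β = (1.3982 − 1)/(1.3982 + 1) ≈ 0.166.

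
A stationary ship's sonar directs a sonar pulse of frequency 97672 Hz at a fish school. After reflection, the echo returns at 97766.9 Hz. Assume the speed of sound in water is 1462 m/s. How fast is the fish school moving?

0.71 m/s

Double Doppler shift off a moving reflector: f₂ = f₀ · (v + u)/(v − u) (u > 0 toward emitter).
Rearranging, u = v · (f₂ − f₀)/(f₂ + f₀) = 1462 × 94.9/195438.9 ≈ 0.71 m/s.
So the fish school is moving at 0.71 m/s toward the emitter.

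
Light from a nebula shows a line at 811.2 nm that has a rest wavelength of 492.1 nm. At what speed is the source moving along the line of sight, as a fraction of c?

0.462

λ'/λ₀ = 1.6484 > 1 (redshift), so the source is receding.
λ'/λ₀ = √((1 + β)/(1 − β)) for a receding source ⇒ β = (r² − 1)/(r² + 1) with r = λ'/λ₀.
β = (2.7174 − 1)/(2.7174 + 1) ≈ 0.462.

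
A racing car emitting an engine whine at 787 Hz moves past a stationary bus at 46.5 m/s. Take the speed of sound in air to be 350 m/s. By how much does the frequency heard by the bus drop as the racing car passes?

213 Hz

Approaching: f₁ = f · v/(v − v_s) = 787 × 350/303.5 ≈ 908 Hz.
Receding: f₂ = f · v/(v + v_s) = 787 × 350/396.5 ≈ 695 Hz.
Drop: f₁ − f₂ = 2f·v·v_s/(v² − v_s²) = 2 × 787 × 350 × 46.5/(350² − 46.5²) ≈ 213 Hz.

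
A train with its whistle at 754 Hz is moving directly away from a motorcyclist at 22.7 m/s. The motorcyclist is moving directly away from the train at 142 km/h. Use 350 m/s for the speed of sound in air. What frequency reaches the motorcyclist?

628 Hz

142 km/h = 39.44 m/s.
With source receding and observer receding, f' = f · (v − v_o)/(v + v_s).
f' = 754 × (350 − 39.44)/(350 + 22.7) = 754 × 310.56/372.7 ≈ 628 Hz.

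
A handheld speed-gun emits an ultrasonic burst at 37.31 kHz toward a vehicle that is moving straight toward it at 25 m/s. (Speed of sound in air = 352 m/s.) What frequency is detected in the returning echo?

43.0 kHz

At the vehicle (a moving observer), f₁ = f₀ · (v + u)/v = 37.31 × 377/352 ≈ 40.0 kHz.
On reflection it acts as a source moving toward the stationary detector: f₂ = f₁ · v/(v − u) = 40.0 × 352/327 ≈ 43.0 kHz.
Equivalently f₂ = f₀ · (v + u)/(v − u).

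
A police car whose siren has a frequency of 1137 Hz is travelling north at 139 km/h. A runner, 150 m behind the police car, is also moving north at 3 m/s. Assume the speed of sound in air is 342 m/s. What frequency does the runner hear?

139 km/h = 38.61 m/s.
The runner is behind, so the police car is moving away from it while the runner is moving toward the police car.
General Doppler shift: f' = f · (v + v_o)/(v + v_s).
f' = 1137 × (342 + 3)/(342 + 38.61) = 1137 × 345/380.61 ≈ 1031 Hz.

1031 Hz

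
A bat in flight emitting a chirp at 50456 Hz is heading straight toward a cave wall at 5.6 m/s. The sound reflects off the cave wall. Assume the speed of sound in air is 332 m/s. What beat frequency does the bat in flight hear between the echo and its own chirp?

1731 Hz

The cave wall receives the sound from a moving source: f₁ = f₀ · v/(v − v_e) = 50456 × 332/326.4 ≈ 51322 Hz.
On the return leg the bat in flight is a moving observer: f₂ = f₁ · (v + v_e)/v = 51322 × 337.6/332 ≈ 52187 Hz.
Beat against the emitted tone: |f₂ − f₀| = 2v_e·f₀/(v − v_e) = 2 × 5.6 × 50456/326.4 ≈ 1731 Hz.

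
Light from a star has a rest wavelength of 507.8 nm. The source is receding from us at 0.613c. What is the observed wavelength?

Relativistic Doppler for wavelength: λ' = λ₀ · √((1 + β)/(1 − β)).
λ' = 507.8 × √(1.6130/0.3870) = 507.8 × 2.04156 ≈ 1036.7 nm.

1036.7 nm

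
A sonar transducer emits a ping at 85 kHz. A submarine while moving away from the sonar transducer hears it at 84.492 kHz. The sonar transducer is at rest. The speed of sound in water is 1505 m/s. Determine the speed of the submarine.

9.0 m/s

f' = f · (v − v_o)/v ⇒ v_o = v · |f'/f − 1|.
v_o = 1505 × |84.492/85 − 1| = 1505 × 0.005976 ≈ 9.0 m/s.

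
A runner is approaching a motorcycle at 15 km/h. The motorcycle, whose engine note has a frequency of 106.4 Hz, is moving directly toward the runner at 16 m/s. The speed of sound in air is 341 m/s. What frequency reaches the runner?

15 km/h = 4.167 m/s.
With source approaching and observer approaching, f' = f · (v + v_o)/(v − v_s).
f' = 106.4 × (341 + 4.167)/(341 − 16) = 106.4 × 345.17/325 ≈ 113 Hz.

113 Hz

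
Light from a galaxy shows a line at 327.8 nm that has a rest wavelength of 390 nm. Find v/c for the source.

0.172c

λ'/λ₀ = 0.8405 < 1 (blueshift), so the source is approaching.
λ'/λ₀ = √((1 − β)/(1 + β)) for an approaching source ⇒ β = (1 − r²)/(1 + r²) with r = λ'/λ₀.
β = (1 − 0.7065)/(1 + 0.7065) ≈ 0.172.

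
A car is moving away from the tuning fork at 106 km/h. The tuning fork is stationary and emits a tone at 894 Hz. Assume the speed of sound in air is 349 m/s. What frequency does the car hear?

819 Hz

106 km/h = 29.44 m/s.
Moving observer, stationary source: f' = f · (v − v_o)/v.
f' = 894 × (349 − 29.44)/349 = 894 × 319.56/349 ≈ 819 Hz.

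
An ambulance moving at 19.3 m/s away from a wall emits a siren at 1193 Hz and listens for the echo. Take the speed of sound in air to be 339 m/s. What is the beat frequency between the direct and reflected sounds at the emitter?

The wall receives the sound from a moving source: f₁ = f₀ · v/(v + v_e) = 1193 × 339/358.3 ≈ 1128.7 Hz.
On the return leg the ambulance is a moving observer: f₂ = f₁ · (v − v_e)/v = 1128.7 × 319.7/339 ≈ 1064.5 Hz.
Equivalently f₂ = f₀ · (v − v_e)/(v + v_e).
Beat against the emitted tone: |f₂ − f₀| = 2v_e·f₀/(v + v_e) = 2 × 19.3 × 1193/358.3 ≈ 129 Hz.

129 Hz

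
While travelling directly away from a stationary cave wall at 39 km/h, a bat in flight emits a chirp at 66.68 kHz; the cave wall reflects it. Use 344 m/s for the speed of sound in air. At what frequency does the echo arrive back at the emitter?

39 km/h = 10.83 m/s.
The cave wall receives the sound from a moving source: f₁ = f₀ · v/(v + v_e) = 66.68 × 344/354.83 ≈ 64.6 kHz.
On the return leg the bat in flight is a moving observer: f₂ = f₁ · (v − v_e)/v = 64.6 × 333.17/344 ≈ 62.6 kHz.
Equivalently f₂ = f₀ · (v − v_e)/(v + v_e).

62.6 kHz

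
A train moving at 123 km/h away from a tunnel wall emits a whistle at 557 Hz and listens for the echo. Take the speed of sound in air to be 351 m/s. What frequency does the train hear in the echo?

123 km/h = 34.17 m/s.
The tunnel wall receives the sound from a moving source: f₁ = f₀ · v/(v + v_e) = 557 × 351/385.17 ≈ 508 Hz.
On the return leg the train is a moving observer: f₂ = f₁ · (v − v_e)/v = 508 × 316.83/351 ≈ 458 Hz.

458 Hz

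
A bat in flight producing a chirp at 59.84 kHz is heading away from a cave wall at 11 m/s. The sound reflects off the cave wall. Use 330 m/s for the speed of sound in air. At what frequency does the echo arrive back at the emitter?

The cave wall receives the sound from a moving source: f₁ = f₀ · v/(v + v_e) = 59.84 × 330/341 ≈ 57.9 kHz.
On the return leg the bat in flight is a moving observer: f₂ = f₁ · (v − v_e)/v = 57.9 × 319/330 ≈ 56.0 kHz.

56.0 kHz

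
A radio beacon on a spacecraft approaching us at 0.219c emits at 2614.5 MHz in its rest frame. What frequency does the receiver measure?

Relativistic Doppler for frequency: f' = f₀ · √((1 + β)/(1 − β)).
f' = 2614.5 × √(1.2190/0.7810) = 2614.5 × 1.24933 ≈ 3266.4 MHz.

3266.4 MHz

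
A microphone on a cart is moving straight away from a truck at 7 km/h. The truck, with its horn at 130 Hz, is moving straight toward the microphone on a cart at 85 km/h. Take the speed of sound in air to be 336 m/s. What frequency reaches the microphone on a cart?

139 Hz

85 km/h = 23.61 m/s; 7 km/h = 1.944 m/s.
With source approaching and observer receding, f' = f · (v − v_o)/(v − v_s).
f' = 130 × (336 − 1.944)/(336 − 23.61) = 130 × 334.06/312.39 ≈ 139 Hz.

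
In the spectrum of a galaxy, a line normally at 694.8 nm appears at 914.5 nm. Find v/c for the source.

0.268c

λ'/λ₀ = 1.3162 > 1 (redshift), so the source is receding.
λ'/λ₀ = √((1 + β)/(1 − β)) for a receding source ⇒ β = (r² − 1)/(r² + 1) with r = λ'/λ₀.
β = (1.7324 − 1)/(1.7324 + 1) ≈ 0.268.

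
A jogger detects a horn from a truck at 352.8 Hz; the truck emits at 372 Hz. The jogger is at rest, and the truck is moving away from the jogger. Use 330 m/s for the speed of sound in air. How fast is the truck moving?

f' = f · v/(v + v_s) ⇒ v_s = v · |1 − f/f'|.
v_s = 330 × |1 − 372/352.8| = 330 × 0.05442 ≈ 18.0 m/s.

18.0 m/s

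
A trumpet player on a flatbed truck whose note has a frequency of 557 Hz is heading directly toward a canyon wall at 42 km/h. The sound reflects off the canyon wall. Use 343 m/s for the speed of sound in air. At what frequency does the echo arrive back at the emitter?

42 km/h = 11.67 m/s.
The canyon wall receives the sound from a moving source: f₁ = f₀ · v/(v − v_e) = 557 × 343/331.33 ≈ 577 Hz.
On the return leg the trumpet player on a flatbed truck is a moving observer: f₂ = f₁ · (v + v_e)/v = 577 × 354.67/343 ≈ 596 Hz.
Equivalently f₂ = f₀ · (v + v_e)/(v − v_e).

596 Hz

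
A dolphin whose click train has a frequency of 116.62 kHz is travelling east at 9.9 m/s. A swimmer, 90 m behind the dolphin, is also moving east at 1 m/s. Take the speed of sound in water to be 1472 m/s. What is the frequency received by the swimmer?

115.9 kHz

The swimmer is behind, so the dolphin is moving away from it while the swimmer is moving toward the dolphin.
With source receding and observer approaching, f' = f · (v + v_o)/(v + v_s).
f' = 116.62 × (1472 + 1)/(1472 + 9.9) = 116.62 × 1473/1481.9 ≈ 115.9 kHz.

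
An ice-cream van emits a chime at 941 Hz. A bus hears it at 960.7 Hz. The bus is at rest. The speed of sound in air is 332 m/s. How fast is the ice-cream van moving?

6.8 m/s

f' > f, so the ice-cream van is approaching.
f' = f · v/(v − v_s) ⇒ v_s = v · |1 − f/f'|.
v_s = 332 × |1 − 941/960.7| = 332 × 0.02051 ≈ 6.8 m/s.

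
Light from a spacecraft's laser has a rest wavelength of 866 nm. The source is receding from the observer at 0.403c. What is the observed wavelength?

1327.6 nm

Relativistic Doppler for wavelength: λ' = λ₀ · √((1 + β)/(1 − β)).
λ' = 866 × √(1.4030/0.5970) = 866 × 1.53300 ≈ 1327.6 nm.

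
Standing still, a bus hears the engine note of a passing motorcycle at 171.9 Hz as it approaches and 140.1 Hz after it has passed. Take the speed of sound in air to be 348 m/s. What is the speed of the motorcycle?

35 m/s

f₁/f₂ = (v + v_s)/(v − v_s), so v_s = v · (f₁ − f₂)/(f₁ + f₂).
v_s = 348 × (171.9 − 140.1)/(171.9 + 140.1) = 348 × 31.8/312.0 ≈ 35 m/s.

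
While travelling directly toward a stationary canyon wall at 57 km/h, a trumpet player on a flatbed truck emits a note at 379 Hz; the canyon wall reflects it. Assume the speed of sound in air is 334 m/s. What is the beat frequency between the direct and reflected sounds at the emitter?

57 km/h = 15.83 m/s.
The canyon wall receives the sound from a moving source: f₁ = f₀ · v/(v − v_e) = 379 × 334/318.17 ≈ 397.9 Hz.
On the return leg the trumpet player on a flatbed truck is a moving observer: f₂ = f₁ · (v + v_e)/v = 397.9 × 349.83/334 ≈ 416.7 Hz.
Equivalently f₂ = f₀ · (v + v_e)/(v − v_e).
Beat against the emitted tone: |f₂ − f₀| = 2v_e·f₀/(v − v_e) = 2 × 15.83 × 379/318.17 ≈ 37.7 Hz.

37.7 Hz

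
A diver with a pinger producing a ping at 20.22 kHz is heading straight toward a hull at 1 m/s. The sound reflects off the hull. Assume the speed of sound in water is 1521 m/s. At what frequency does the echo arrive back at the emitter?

20.2 kHz

The hull receives the sound from a moving source: f₁ = f₀ · v/(v − v_e) = 20.22 × 1521/1520 ≈ 20.2 kHz.
On the return leg the diver with a pinger is a moving observer: f₂ = f₁ · (v + v_e)/v = 20.2 × 1522/1521 ≈ 20.2 kHz.
Equivalently f₂ = f₀ · (v + v_e)/(v − v_e).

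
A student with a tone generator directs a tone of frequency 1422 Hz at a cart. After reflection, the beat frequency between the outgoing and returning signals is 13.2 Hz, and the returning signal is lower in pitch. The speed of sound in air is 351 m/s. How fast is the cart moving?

1.64 m/s

Double Doppler shift off a moving reflector: f₂ = f₀ · (v + u)/(v − u) (u > 0 toward emitter).
Returning signal is lower, so f₂ = f₀ − Δf = 1422 − 13.2 = 1408.8 Hz.
Rearranging, u = v · (f₂ − f₀)/(f₂ + f₀) = 351 × -13.2/2830.8 ≈ -1.64 m/s.
So the cart is moving at 1.64 m/s away from the emitter.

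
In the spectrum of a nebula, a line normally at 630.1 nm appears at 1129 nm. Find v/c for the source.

λ'/λ₀ = 1.7918 > 1 (redshift), so the source is receding.
λ'/λ₀ = √((1 + β)/(1 − β)) for a receding source ⇒ β = (r² − 1)/(r² + 1) with r = λ'/λ₀.
β = (3.2105 − 1)/(3.2105 + 1) ≈ 0.525.

0.525c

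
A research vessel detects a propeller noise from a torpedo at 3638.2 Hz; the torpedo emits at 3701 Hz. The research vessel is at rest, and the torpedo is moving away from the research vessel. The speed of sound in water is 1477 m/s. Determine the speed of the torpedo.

f' = f · v/(v + v_s) ⇒ v_s = v · |1 − f/f'|.
v_s = 1477 × |1 − 3701/3638.2| = 1477 × 0.01726 ≈ 25 m/s.

25 m/s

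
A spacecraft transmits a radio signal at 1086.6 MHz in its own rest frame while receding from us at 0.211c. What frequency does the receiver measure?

877.1 MHz

Relativistic Doppler for frequency: f' = f₀ · √((1 − β)/(1 + β)).
f' = 1086.6 × √(0.7890/1.2110) = 1086.6 × 0.80717 ≈ 877.1 MHz.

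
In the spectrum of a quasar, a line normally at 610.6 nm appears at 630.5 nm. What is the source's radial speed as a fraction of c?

λ'/λ₀ = 1.0326 > 1 (redshift), so the source is receding.
λ'/λ₀ = √((1 + β)/(1 − β)) for a receding source ⇒ β = (r² − 1)/(r² + 1) with r = λ'/λ₀.
β = (1.0662 − 1)/(1.0662 + 1) ≈ 0.032.

0.032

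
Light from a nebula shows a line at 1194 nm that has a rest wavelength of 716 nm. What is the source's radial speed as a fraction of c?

λ'/λ₀ = 1.6676 > 1 (redshift), so the source is receding.
λ'/λ₀ = √((1 + β)/(1 − β)) for a receding source ⇒ β = (r² − 1)/(r² + 1) with r = λ'/λ₀.
β = (2.7809 − 1)/(2.7809 + 1) ≈ 0.471.

0.471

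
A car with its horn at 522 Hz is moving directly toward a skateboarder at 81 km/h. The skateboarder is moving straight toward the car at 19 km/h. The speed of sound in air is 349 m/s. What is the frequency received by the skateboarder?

566 Hz

81 km/h = 22.5 m/s; 19 km/h = 5.278 m/s.
Both move, so f' = f · (v + v_o)/(v − v_s).
f' = 522 × (349 + 5.278)/(349 − 22.5) = 522 × 354.28/326.5 ≈ 566 Hz.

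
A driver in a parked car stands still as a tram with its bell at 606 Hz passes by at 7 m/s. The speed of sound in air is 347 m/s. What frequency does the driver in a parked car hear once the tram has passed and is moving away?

594 Hz

Receding: f₂ = f · v/(v + v_s) = 606 × 347/354 ≈ 594 Hz.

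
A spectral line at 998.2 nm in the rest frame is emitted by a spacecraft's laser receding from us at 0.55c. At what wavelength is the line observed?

1852.6 nm

Relativistic Doppler for wavelength: λ' = λ₀ · √((1 + β)/(1 − β)).
λ' = 998.2 × √(1.5500/0.4500) = 998.2 × 1.85592 ≈ 1852.6 nm.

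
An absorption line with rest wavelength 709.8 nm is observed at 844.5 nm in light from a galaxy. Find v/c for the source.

λ'/λ₀ = 1.1898 > 1 (redshift), so the source is receding.
λ'/λ₀ = √((1 + β)/(1 − β)) for a receding source ⇒ β = (r² − 1)/(r² + 1) with r = λ'/λ₀.
β = (1.4156 − 1)/(1.4156 + 1) ≈ 0.172.

0.172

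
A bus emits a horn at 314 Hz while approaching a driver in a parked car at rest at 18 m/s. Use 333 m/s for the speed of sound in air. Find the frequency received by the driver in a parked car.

Only the source moves, toward the listener, so f' = f · v/(v − v_s).
f' = 314 × 333/(333 − 18) = 314 × 333/315 ≈ 332 Hz.

332 Hz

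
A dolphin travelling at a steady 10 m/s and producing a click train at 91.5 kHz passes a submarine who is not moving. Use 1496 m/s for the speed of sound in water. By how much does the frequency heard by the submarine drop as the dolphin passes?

1.22 kHz

Approaching: f₁ = f · v/(v − v_s) = 91.5 × 1496/1486 ≈ 92.12 kHz.
Receding: f₂ = f · v/(v + v_s) = 91.5 × 1496/1506 ≈ 90.89 kHz.
Drop: f₁ − f₂ = 2f·v·v_s/(v² − v_s²) = 2 × 91.5 × 1496 × 10/(1496² − 10²) ≈ 1.22 kHz.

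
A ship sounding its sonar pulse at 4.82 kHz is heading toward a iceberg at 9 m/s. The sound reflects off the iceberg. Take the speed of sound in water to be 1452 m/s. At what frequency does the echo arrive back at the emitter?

4.88 kHz

The iceberg receives the sound from a moving source: f₁ = f₀ · v/(v − v_e) = 4.82 × 1452/1443 ≈ 4.85 kHz.
On the return leg the ship is a moving observer: f₂ = f₁ · (v + v_e)/v = 4.85 × 1461/1452 ≈ 4.88 kHz.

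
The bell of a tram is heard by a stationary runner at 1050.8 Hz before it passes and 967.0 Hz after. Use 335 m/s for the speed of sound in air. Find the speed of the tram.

13.9 m/s

f₁/f₂ = (v + v_s)/(v − v_s), so v_s = v · (f₁ − f₂)/(f₁ + f₂).
v_s = 335 × (1050.8 − 967.0)/(1050.8 + 967.0) = 335 × 83.8/2017.8 ≈ 13.9 m/s.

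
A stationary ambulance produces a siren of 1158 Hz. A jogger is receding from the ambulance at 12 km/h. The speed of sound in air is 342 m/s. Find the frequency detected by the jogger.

12 km/h = 3.333 m/s.
Only the observer moves, away from the source, so f' = f · (v − v_o)/v.
f' = 1158 × (342 − 3.333)/342 = 1158 × 338.67/342 ≈ 1147 Hz.

1147 Hz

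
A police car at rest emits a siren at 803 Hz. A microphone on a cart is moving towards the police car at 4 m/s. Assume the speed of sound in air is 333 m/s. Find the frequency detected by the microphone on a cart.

813 Hz

Moving observer, stationary source: f' = f · (v + v_o)/v.
f' = 803 × (333 + 4)/333 = 803 × 337/333 ≈ 813 Hz.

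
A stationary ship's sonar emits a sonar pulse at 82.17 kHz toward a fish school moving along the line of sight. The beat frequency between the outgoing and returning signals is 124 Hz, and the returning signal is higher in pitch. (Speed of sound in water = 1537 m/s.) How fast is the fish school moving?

Double Doppler shift off a moving reflector: f₂ = f₀ · (v + u)/(v − u) (u > 0 toward emitter).
Returning signal is higher, so f₂ = f₀ + Δf = 82170 + 124 = 82294 Hz.
Rearranging, u = v · (f₂ − f₀)/(f₂ + f₀) = 1537 × 124/164464 ≈ 1.16 m/s.
So the fish school is moving at 1.16 m/s toward the emitter.

1.16 m/s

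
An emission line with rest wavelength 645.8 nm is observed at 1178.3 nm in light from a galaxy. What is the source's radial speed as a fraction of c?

λ'/λ₀ = 1.8246 > 1 (redshift), so the source is receding.
λ'/λ₀ = √((1 + β)/(1 − β)) for a receding source ⇒ β = (r² − 1)/(r² + 1) with r = λ'/λ₀.
β = (3.3290 − 1)/(3.3290 + 1) ≈ 0.538.

0.538c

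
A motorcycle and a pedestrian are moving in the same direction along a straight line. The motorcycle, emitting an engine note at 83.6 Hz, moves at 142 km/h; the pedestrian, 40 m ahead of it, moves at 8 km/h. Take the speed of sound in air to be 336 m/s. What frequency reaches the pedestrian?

142 km/h = 39.44 m/s; 8 km/h = 2.222 m/s.
The pedestrian is ahead, so the motorcycle is moving toward it while the pedestrian is moving away from the motorcycle.
Both move, so f' = f · (v − v_o)/(v − v_s).
f' = 83.6 × (336 − 2.222)/(336 − 39.44) = 83.6 × 333.78/296.56 ≈ 94 Hz.

94 Hz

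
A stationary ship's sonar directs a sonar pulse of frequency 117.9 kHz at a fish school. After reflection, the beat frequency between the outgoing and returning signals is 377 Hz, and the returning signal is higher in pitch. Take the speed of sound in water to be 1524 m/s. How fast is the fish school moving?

2.43 m/s

Double Doppler shift off a moving reflector: f₂ = f₀ · (v + u)/(v − u) (u > 0 toward emitter).
Returning signal is higher, so f₂ = f₀ + Δf = 117900 + 377 = 118277 Hz.
Rearranging, u = v · (f₂ − f₀)/(f₂ + f₀) = 1524 × 377/236177 ≈ 2.43 m/s.
So the fish school is moving at 2.43 m/s toward the emitter.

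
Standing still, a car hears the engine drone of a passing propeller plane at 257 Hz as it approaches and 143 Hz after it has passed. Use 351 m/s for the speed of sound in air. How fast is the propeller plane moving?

100 m/s

f₁/f₂ = (v + v_s)/(v − v_s), so v_s = v · (f₁ − f₂)/(f₁ + f₂).
v_s = 351 × (257 − 143)/(257 + 143) = 351 × 114/400 ≈ 100 m/s.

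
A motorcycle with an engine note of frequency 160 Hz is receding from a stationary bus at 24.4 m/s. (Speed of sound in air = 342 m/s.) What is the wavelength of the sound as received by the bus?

2.29 m

Only the source moves, away from the listener, so f' = f · v/(v + v_s).
f' = 160 × 342/(342 + 24.4) ≈ 149 Hz.
λ' = v/f' = 342/149.345 ≈ 2.29 m.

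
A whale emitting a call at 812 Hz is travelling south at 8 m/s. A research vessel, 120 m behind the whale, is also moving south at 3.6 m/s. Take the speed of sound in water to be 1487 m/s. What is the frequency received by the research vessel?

810 Hz

The research vessel is behind, so the whale is moving away from it while the research vessel is moving toward the whale.
With source receding and observer approaching, f' = f · (v + v_o)/(v + v_s).
f' = 812 × (1487 + 3.6)/(1487 + 8) = 812 × 1490.6/1495 ≈ 810 Hz.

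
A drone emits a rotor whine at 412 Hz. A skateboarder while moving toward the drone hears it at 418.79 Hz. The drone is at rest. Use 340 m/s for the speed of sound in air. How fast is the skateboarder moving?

5.6 m/s

f' = f · (v + v_o)/v ⇒ v_o = v · |f'/f − 1|.
v_o = 340 × |418.79/412 − 1| = 340 × 0.01648 ≈ 5.6 m/s.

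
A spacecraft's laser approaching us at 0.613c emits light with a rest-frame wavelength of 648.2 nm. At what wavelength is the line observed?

Relativistic Doppler for wavelength: λ' = λ₀ · √((1 − β)/(1 + β)).
λ' = 648.2 × √(0.3870/1.6130) = 648.2 × 0.48982 ≈ 317.5 nm.

317.5 nm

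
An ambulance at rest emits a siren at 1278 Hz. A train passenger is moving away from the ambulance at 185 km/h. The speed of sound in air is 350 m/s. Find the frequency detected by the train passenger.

185 km/h = 51.39 m/s.
Only the observer moves, away from the source, so f' = f · (v − v_o)/v.
f' = 1278 × (350 − 51.39)/350 = 1278 × 298.61/350 ≈ 1090 Hz.

1090 Hz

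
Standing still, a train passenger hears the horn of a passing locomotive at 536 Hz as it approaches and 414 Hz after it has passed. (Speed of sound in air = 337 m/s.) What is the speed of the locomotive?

f₁/f₂ = (v + v_s)/(v − v_s), so v_s = v · (f₁ − f₂)/(f₁ + f₂).
v_s = 337 × (536 − 414)/(536 + 414) = 337 × 122/950 ≈ 43 m/s.

43 m/s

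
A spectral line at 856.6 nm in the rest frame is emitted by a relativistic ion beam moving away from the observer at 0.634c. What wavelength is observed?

Relativistic Doppler for wavelength: λ' = λ₀ · √((1 + β)/(1 − β)).
λ' = 856.6 × √(1.6340/0.3660) = 856.6 × 2.11293 ≈ 1809.9 nm.

1809.9 nm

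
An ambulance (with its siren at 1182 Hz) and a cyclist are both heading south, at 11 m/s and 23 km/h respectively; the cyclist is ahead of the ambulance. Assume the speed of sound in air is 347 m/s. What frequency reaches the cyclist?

1198 Hz

23 km/h = 6.389 m/s.
The cyclist is ahead, so the ambulance is moving toward it while the cyclist is moving away from the ambulance.
Both move, so f' = f · (v − v_o)/(v − v_s).
f' = 1182 × (347 − 6.389)/(347 − 11) = 1182 × 340.61/336 ≈ 1198 Hz.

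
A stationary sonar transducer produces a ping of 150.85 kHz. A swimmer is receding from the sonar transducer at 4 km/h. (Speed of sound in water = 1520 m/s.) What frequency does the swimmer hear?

4 km/h = 1.111 m/s.
Only the observer moves, away from the source, so f' = f · (v − v_o)/v.
f' = 150.85 × (1520 − 1.111)/1520 = 150.85 × 1518.9/1520 ≈ 150.7 kHz.

150.7 kHz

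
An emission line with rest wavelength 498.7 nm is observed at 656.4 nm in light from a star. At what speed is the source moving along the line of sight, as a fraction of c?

0.268c

λ'/λ₀ = 1.3162 > 1 (redshift), so the source is receding.
λ'/λ₀ = √((1 + β)/(1 − β)) for a receding source ⇒ β = (r² − 1)/(r² + 1) with r = λ'/λ₀.
β = (1.7324 − 1)/(1.7324 + 1) ≈ 0.268.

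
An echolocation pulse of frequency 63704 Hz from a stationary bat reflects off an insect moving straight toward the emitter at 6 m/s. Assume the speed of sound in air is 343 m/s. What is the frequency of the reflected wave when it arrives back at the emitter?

65972 Hz

At the insect (a moving observer), f₁ = f₀ · (v + u)/v = 63704 × 349/343 ≈ 64818 Hz.
The reflection then acts as a moving source: f₂ = f₁ · v/(v − u) ≈ 65972 Hz.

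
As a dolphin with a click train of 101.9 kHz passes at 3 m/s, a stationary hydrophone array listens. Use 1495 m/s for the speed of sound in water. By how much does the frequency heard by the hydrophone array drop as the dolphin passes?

Approaching: f₁ = f · v/(v − v_s) = 101.9 × 1495/1492 ≈ 102.105 kHz.
Receding: f₂ = f · v/(v + v_s) = 101.9 × 1495/1498 ≈ 101.696 kHz.
Drop: f₁ − f₂ = 2f·v·v_s/(v² − v_s²) = 2 × 101.9 × 1495 × 3/(1495² − 3²) ≈ 0.409 kHz.

0.409 kHz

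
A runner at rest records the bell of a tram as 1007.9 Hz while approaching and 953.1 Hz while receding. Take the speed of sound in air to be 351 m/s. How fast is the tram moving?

9.8 m/s

f₁/f₂ = (v + v_s)/(v − v_s), so v_s = v · (f₁ − f₂)/(f₁ + f₂).
v_s = 351 × (1007.9 − 953.1)/(1007.9 + 953.1) = 351 × 54.8/1961.0 ≈ 9.8 m/s.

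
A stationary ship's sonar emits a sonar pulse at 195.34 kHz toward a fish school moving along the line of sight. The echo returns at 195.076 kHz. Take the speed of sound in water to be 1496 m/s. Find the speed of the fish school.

Double Doppler shift off a moving reflector: f₂ = f₀ · (v + u)/(v − u) (u > 0 toward emitter).
Rearranging, u = v · (f₂ − f₀)/(f₂ + f₀) = 1496 × -0.264/390.416 ≈ -1.01 m/s.
So the fish school is moving at 1.01 m/s away from the emitter.

1.01 m/s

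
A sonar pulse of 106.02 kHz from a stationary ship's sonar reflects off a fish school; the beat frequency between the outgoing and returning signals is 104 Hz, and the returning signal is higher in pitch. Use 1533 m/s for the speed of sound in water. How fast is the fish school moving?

Double Doppler shift off a moving reflector: f₂ = f₀ · (v + u)/(v − u) (u > 0 toward emitter).
Returning signal is higher, so f₂ = f₀ + Δf = 106020 + 104 = 106124 Hz.
Rearranging, u = v · (f₂ − f₀)/(f₂ + f₀) = 1533 × 104/212144 ≈ 0.75 m/s.
So the fish school is moving at 0.75 m/s toward the emitter.

0.75 m/s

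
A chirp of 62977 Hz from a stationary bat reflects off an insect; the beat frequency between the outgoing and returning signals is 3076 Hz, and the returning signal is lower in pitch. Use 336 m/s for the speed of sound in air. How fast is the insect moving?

Double Doppler shift off a moving reflector: f₂ = f₀ · (v + u)/(v − u) (u > 0 toward emitter).
Returning signal is lower, so f₂ = f₀ − Δf = 62977 − 3076 = 59901 Hz.
Rearranging, u = v · (f₂ − f₀)/(f₂ + f₀) = 336 × -3076/122878 ≈ -8.4 m/s.
So the insect is moving at 8.4 m/s away from the emitter.

8.4 m/s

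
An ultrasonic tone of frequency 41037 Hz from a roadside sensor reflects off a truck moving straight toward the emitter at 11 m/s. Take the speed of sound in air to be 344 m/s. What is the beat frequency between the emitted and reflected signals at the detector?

2711 Hz

At the truck (a moving observer), f₁ = f₀ · (v + u)/v = 41037 × 355/344 ≈ 42349 Hz.
On reflection it acts as a source moving toward the stationary detector: f₂ = f₁ · v/(v − u) = 42349 × 344/333 ≈ 43748 Hz.
Beat frequency: |f₂ − f₀| = 2u·f₀/(v − u) = 2 × 11 × 41037/333 ≈ 2711 Hz.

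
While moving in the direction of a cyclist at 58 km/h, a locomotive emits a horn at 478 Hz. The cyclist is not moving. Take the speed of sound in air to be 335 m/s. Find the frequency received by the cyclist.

502 Hz

58 km/h = 16.11 m/s.
Only the source moves, toward the listener, so f' = f · v/(v − v_s).
f' = 478 × 335/(335 − 16.11) = 478 × 335/318.9 ≈ 502 Hz.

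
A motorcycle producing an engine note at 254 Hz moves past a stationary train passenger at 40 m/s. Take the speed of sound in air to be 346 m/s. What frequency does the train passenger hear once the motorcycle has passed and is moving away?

Receding: f₂ = f · v/(v + v_s) = 254 × 346/386 ≈ 228 Hz.

228 Hz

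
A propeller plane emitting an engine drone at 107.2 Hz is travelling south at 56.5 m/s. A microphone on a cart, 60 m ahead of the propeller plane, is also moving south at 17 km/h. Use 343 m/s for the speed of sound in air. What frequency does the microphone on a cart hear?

17 km/h = 4.722 m/s.
The microphone on a cart is ahead, so the propeller plane is moving toward it while the microphone on a cart is moving away from the propeller plane.
Both move, so f' = f · (v − v_o)/(v − v_s).
f' = 107.2 × (343 − 4.722)/(343 − 56.5) = 107.2 × 338.28/286.5 ≈ 127 Hz.

127 Hz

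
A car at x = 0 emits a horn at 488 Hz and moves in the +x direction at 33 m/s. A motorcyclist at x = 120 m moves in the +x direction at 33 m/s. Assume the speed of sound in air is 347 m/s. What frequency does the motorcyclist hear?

488 Hz

The observer lies on the +x side, so the source is heading toward the observer and the observer is heading away from the source.
General Doppler shift: f' = f · (v − v_o)/(v − v_s).
f' = 488 × (347 − 33)/(347 − 33) = 488 × 314/314 ≈ 488 Hz.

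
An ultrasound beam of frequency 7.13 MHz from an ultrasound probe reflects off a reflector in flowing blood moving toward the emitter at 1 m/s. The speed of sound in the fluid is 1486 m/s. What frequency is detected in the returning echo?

At the reflector in flowing blood (a moving observer), f₁ = f₀ · (v + u)/v = 7.13 × 1487/1486 ≈ 7.135 MHz.
On reflection it acts as a source moving toward the stationary detector: f₂ = f₁ · v/(v − u) = 7.135 × 1486/1485 ≈ 7.140 MHz.
Equivalently f₂ = f₀ · (v + u)/(v − u).

7.140 MHz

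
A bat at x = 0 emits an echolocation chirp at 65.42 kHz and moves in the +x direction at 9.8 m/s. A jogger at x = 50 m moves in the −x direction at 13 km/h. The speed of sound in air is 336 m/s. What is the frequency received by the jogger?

68.1 kHz

13 km/h = 3.611 m/s.
The observer lies on the +x side, so the source is heading toward the observer and the observer is heading toward the source.
Both move, so f' = f · (v + v_o)/(v − v_s).
f' = 65.42 × (336 + 3.611)/(336 − 9.8) = 65.42 × 339.61/326.2 ≈ 68.1 kHz.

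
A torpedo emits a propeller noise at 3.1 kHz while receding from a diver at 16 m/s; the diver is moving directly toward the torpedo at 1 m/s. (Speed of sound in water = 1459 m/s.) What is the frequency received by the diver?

General Doppler shift: f' = f · (v + v_o)/(v + v_s).
f' = 3.1 × (1459 + 1)/(1459 + 16) = 3.1 × 1460/1475 ≈ 3.07 kHz.

3.07 kHz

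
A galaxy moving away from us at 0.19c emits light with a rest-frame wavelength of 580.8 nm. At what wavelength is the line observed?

Relativistic Doppler for wavelength: λ' = λ₀ · √((1 + β)/(1 − β)).
λ' = 580.8 × √(1.1900/0.8100) = 580.8 × 1.21208 ≈ 704.0 nm.

704.0 nm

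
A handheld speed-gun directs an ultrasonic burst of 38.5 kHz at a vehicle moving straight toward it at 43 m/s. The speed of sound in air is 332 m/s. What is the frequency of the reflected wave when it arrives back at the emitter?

The vehicle first receives the wave as a moving observer: f₁ = f₀ · (v + u)/v = 38.5 × (332 + 43)/332 ≈ 43.5 kHz.
On reflection it acts as a source moving toward the stationary detector: f₂ = f₁ · v/(v − u) = 43.5 × 332/289 ≈ 50.0 kHz.

50.0 kHz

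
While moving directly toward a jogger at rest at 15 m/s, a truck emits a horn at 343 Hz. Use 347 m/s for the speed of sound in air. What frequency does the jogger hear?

358 Hz

Only the source moves, toward the listener, so f' = f · v/(v − v_s).
f' = 343 × 347/(347 − 15) = 343 × 347/332 ≈ 358 Hz.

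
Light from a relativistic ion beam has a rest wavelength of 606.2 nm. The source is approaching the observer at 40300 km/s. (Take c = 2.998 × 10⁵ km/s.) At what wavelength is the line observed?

β = v/c = 40300/299800 = 0.1344.
Relativistic Doppler for wavelength: λ' = λ₀ · √((1 − β)/(1 + β)).
λ' = 606.2 × √(0.8656/1.1344) = 606.2 × 0.87350 ≈ 529.5 nm.

529.5 nm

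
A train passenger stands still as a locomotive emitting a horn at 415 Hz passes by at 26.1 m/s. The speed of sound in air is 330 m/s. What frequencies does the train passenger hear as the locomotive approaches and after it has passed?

451 Hz approaching; 385 Hz receding

Approaching: f₁ = f · v/(v − v_s) = 415 × 330/303.9 ≈ 451 Hz.
Receding: f₂ = f · v/(v + v_s) = 415 × 330/356.1 ≈ 385 Hz.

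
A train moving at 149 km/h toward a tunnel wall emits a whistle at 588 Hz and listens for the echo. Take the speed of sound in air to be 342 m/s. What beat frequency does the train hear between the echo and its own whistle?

162 Hz

149 km/h = 41.39 m/s.
The tunnel wall receives the sound from a moving source: f₁ = f₀ · v/(v − v_e) = 588 × 342/300.61 ≈ 669.0 Hz.
On the return leg the train is a moving observer: f₂ = f₁ · (v + v_e)/v = 669.0 × 383.39/342 ≈ 749.9 Hz.
Beat against the emitted tone: |f₂ − f₀| = 2v_e·f₀/(v − v_e) = 2 × 41.39 × 588/300.61 ≈ 162 Hz.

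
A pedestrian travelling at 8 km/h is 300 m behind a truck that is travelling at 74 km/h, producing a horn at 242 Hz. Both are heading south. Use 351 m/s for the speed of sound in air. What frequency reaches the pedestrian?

74 km/h = 20.56 m/s; 8 km/h = 2.222 m/s.
The pedestrian is behind, so the truck is moving away from it while the pedestrian is moving toward the truck.
General Doppler shift: f' = f · (v + v_o)/(v + v_s).
f' = 242 × (351 + 2.222)/(351 + 20.56) = 242 × 353.22/371.56 ≈ 230 Hz.

230 Hz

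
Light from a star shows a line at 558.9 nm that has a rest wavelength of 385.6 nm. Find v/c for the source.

λ'/λ₀ = 1.4494 > 1 (redshift), so the source is receding.
λ'/λ₀ = √((1 + β)/(1 − β)) for a receding source ⇒ β = (r² − 1)/(r² + 1) with r = λ'/λ₀.
β = (2.1008 − 1)/(2.1008 + 1) ≈ 0.355.

0.355c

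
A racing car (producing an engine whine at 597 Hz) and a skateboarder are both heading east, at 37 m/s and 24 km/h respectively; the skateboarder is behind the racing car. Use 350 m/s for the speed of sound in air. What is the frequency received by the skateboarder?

24 km/h = 6.667 m/s.
The skateboarder is behind, so the racing car is moving away from it while the skateboarder is moving toward the racing car.
General Doppler shift: f' = f · (v + v_o)/(v + v_s).
f' = 597 × (350 + 6.667)/(350 + 37) = 597 × 356.67/387 ≈ 550 Hz.

550 Hz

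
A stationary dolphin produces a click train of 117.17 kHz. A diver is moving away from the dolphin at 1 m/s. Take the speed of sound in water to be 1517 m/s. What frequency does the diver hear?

Moving observer, stationary source: f' = f · (v − v_o)/v.
f' = 117.17 × (1517 − 1)/1517 = 117.17 × 1516/1517 ≈ 117.1 kHz.

117.1 kHz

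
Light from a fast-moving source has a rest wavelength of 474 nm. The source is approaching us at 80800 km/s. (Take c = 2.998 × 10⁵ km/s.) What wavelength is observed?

β = v/c = 80800/299800 = 0.2695.
Relativistic Doppler for wavelength: λ' = λ₀ · √((1 − β)/(1 + β)).
λ' = 474 × √(0.7305/1.2695) = 474 × 0.75856 ≈ 359.6 nm.

359.6 nm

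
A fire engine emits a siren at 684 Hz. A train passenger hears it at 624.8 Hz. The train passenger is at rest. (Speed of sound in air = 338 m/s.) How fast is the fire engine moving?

32 m/s

f' < f, so the fire engine is receding.
f' = f · v/(v + v_s) ⇒ v_s = v · |1 − f/f'|.
v_s = 338 × |1 − 684/624.8| = 338 × 0.09475 ≈ 32 m/s.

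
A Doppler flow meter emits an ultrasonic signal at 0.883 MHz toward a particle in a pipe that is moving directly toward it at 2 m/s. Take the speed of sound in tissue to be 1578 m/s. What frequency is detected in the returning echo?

0.8852 MHz

At the particle in a pipe (a moving observer), f₁ = f₀ · (v + u)/v = 0.883 × 1580/1578 ≈ 0.8841 MHz.
On reflection it acts as a source moving toward the stationary detector: f₂ = f₁ · v/(v − u) = 0.8841 × 1578/1576 ≈ 0.8852 MHz.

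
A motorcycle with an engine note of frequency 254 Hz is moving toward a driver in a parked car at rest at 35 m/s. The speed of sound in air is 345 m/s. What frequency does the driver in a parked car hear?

Moving source, stationary observer: f' = f · v/(v − v_s) since the source is approaching.
f' = 254 × 345/(345 − 35) = 254 × 345/310 ≈ 283 Hz.

283 Hz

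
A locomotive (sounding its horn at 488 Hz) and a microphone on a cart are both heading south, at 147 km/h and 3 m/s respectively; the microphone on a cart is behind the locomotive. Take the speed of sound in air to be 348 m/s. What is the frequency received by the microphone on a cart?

147 km/h = 40.83 m/s.
The microphone on a cart is behind, so the locomotive is moving away from it while the microphone on a cart is moving toward the locomotive.
Both move, so f' = f · (v + v_o)/(v + v_s).
f' = 488 × (348 + 3)/(348 + 40.83) = 488 × 351/388.83 ≈ 441 Hz.

441 Hz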